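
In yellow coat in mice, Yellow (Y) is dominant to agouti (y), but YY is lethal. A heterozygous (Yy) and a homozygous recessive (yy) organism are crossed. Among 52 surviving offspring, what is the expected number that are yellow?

Cross: Yy × yy
Punnett square offspring (before lethality): 2 Yy, 2 yy
No YY offspring are produced in this cross.
yellow: 2 out of 4 → fraction 1/2
Expected count = 1/2 × 52 = 26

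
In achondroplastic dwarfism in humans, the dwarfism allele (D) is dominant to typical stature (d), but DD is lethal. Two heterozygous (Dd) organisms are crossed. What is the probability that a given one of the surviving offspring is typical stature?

Cross: Dd × Dd
Punnett square offspring (before lethality): 1 DD, 2 Dd, 1 dd
The DD genotype is lethal (embryos die); surviving offspring: 2 Dd, 1 dd
typical stature: 1 out of 3
Probability: 1/3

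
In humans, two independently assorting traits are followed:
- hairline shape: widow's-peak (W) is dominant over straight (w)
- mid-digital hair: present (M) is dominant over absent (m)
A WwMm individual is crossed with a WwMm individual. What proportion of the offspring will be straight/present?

Dihybrid cross WwMm × WwMm — consider each gene separately:
hairline shape: Ww × Ww → 1 WW, 2 Ww, 1 ww → 3 W_ : 1 ww (out of 4)
mid-digital hair: Mm × Mm → 1 MM, 2 Mm, 1 mm → 3 M_ : 1 mm (out of 4)
Combine (counts out of 4 × 4 = 16): widow's-peak/present (W_M_) = 3×3 = 9; widow's-peak/absent (W_mm) = 3×1 = 3; straight/present (wwM_) = 1×3 = 3; straight/absent (wwmm) = 1×1 = 1
Phenotype counts (out of 16): 9 widow's-peak/present, 3 widow's-peak/absent, 3 straight/present, 1 straight/absent
straight/present: 3 out of 16
Probability: 3/16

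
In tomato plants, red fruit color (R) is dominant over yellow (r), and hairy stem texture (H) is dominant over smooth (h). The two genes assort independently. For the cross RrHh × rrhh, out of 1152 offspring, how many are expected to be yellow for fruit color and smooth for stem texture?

Dihybrid cross RrHh × rrhh — consider each gene separately:
fruit color: Rr × rr → 2 Rr, 2 rr → 2 R_ : 2 rr (out of 4)
stem texture: Hh × hh → 2 Hh, 2 hh → 2 H_ : 2 hh (out of 4)
Looking for: yellow (rr) and smooth (hh)
P(yellow) = 2/4, P(smooth) = 2/4
P(both) = 2/4 × 2/4 = 4/16 = 1/4
Expected count = 1/4 × 1152 = 288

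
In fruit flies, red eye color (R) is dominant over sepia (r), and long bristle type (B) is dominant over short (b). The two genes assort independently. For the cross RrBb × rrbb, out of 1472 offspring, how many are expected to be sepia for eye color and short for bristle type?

Dihybrid cross RrBb × rrbb — consider each gene separately:
eye color: Rr × rr → 2 Rr, 2 rr → 2 R_ : 2 rr (out of 4)
bristle type: Bb × bb → 2 Bb, 2 bb → 2 B_ : 2 bb (out of 4)
Looking for: sepia (rr) and short (bb)
P(sepia) = 2/4, P(short) = 2/4
P(both) = 2/4 × 2/4 = 4/16 = 1/4
Expected count = 1/4 × 1472 = 368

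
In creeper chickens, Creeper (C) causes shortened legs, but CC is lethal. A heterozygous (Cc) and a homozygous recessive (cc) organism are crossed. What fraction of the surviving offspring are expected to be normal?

Cross: Cc × cc
Punnett square offspring (before lethality): 2 Cc, 2 cc
No CC offspring are produced in this cross.
normal: 2 out of 4
Probability: 2/4 = 1/2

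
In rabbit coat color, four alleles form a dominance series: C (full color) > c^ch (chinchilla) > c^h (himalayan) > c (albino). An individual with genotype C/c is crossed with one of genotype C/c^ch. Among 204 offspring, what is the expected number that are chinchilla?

Cross: C/c × C/c^ch
Allele dominance: C > c^ch > c^h > c
Offspring genotypes: 1 C/C, 1 C/c^ch, 1 C/c, 1 c^ch/c
Phenotype counts: 3 full color, 1 chinchilla
chinchilla: 1 out of 4 → fraction 1/4
Expected count = 1/4 × 204 = 51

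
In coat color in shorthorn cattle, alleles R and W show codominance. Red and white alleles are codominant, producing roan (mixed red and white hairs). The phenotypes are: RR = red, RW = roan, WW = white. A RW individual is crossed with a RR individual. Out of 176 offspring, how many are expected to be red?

Punnett square for RW × RR:
Offspring genotypes: 2 RR, 2 RW
Phenotype counts: 2 red, 2 roan
red: 2 out of 4 → fraction 1/2
Expected count = 1/2 × 176 = 88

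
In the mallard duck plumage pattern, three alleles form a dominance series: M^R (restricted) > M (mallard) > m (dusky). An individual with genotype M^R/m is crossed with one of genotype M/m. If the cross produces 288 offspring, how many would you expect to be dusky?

Cross: M^R/m × M/m
Allele dominance: M^R > M > m
Offspring genotypes: 1 M^R/M, 1 M^R/m, 1 M/m, 1 m/m
Phenotype counts: 2 restricted, 1 mallard, 1 dusky
dusky: 1 out of 4 → fraction 1/4
Expected count = 1/4 × 288 = 72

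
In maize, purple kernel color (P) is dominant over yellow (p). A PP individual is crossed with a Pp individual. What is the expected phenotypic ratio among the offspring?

Punnett square for PP × Pp:
Offspring genotypes: 2 PP, 2 Pp
purple: 4, yellow: 0
Ratio: all purple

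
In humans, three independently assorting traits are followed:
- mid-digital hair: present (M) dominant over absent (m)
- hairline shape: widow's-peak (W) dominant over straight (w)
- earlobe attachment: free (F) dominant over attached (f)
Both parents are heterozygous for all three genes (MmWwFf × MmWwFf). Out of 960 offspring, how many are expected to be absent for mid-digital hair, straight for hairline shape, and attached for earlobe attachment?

Trihybrid cross: MmWwFf × MmWwFf
Each trait segregates independently with a 3:1 phenotypic ratio, so each gene contributes 3/4 (dominant) or 1/4 (recessive).
Target: absent (mid-digital hair), straight (hairline shape), attached (earlobe attachment)
Probability = product of independent per-trait probabilities
= 1/4 × 1/4 × 1/4 = 1/64
Expected count = 1/64 × 960 = 15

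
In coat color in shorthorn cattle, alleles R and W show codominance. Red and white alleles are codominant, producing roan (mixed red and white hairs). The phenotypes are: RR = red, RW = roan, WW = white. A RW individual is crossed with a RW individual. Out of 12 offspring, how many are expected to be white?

Punnett square for RW × RW:
Offspring genotypes: 1 RR, 2 RW, 1 WW
Phenotype counts: 1 red, 2 roan, 1 white
white: 1 out of 4 → fraction 1/4
Expected count = 1/4 × 12 = 3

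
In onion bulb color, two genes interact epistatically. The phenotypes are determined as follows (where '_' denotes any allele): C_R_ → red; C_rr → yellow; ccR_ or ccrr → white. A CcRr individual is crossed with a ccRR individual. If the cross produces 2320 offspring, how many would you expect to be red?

Cross: CcRr × ccRR — consider each gene separately:
C gene: Cc × cc → 2 Cc, 2 cc → 2 C_ : 2 cc (out of 4)
R gene: Rr × RR → 2 RR, 2 Rr → 4 R_ (out of 4)
Genotype classes (out of 4 × 4 = 16): C_R_ = 2×4 = 8; ccR_ = 2×4 = 8
Apply the phenotype rules: C_R_ (8) → red; ccR_ (8) → white
Phenotype counts (out of 16): 8 red, 8 white
red: 8 out of 16 → fraction 1/2
Expected count = 1/2 × 2320 = 1160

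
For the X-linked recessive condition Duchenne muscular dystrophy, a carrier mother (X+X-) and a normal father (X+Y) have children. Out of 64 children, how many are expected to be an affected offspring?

Cross: X+X- × X+Y
Offspring: 1 X+X+, 1 X+Y, 1 X+X-, 1 X-Y
Probability of an affected offspring: 1/4
Expected count = 1/4 × 64 = 16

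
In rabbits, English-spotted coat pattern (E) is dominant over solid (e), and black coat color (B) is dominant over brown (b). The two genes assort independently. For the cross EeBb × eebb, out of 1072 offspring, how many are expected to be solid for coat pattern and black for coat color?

Dihybrid cross EeBb × eebb — consider each gene separately:
coat pattern: Ee × ee → 2 Ee, 2 ee → 2 E_ : 2 ee (out of 4)
coat color: Bb × bb → 2 Bb, 2 bb → 2 B_ : 2 bb (out of 4)
Looking for: solid (ee) and black (B_)
P(solid) = 2/4, P(black) = 2/4
P(both) = 2/4 × 2/4 = 4/16 = 1/4
Expected count = 1/4 × 1072 = 268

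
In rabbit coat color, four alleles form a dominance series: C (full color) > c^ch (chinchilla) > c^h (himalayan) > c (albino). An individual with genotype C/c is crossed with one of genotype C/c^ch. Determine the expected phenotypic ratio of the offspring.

Cross: C/c × C/c^ch
Allele dominance: C > c^ch > c^h > c
Offspring genotypes: 1 C/C, 1 C/c^ch, 1 C/c, 1 c^ch/c
Phenotype counts: 3 full color, 1 chinchilla
Ratio: 3 full color : 1 chinchilla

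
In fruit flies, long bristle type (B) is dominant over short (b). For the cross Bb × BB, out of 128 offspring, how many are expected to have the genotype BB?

Punnett square for Bb × BB:
Offspring genotypes: 2 BB, 2 Bb
Total offspring: 4
Count with target: 2
Probability: 2/4 = 1/2
Expected count = 1/2 × 128 = 64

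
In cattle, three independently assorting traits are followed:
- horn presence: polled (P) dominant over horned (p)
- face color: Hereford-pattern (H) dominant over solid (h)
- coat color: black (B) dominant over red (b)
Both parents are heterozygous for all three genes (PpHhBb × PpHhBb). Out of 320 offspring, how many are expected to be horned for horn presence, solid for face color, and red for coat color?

Trihybrid cross: PpHhBb × PpHhBb
Each trait segregates independently with a 3:1 phenotypic ratio, so each gene contributes 3/4 (dominant) or 1/4 (recessive).
Target: horned (horn presence), solid (face color), red (coat color)
Probability = product of independent per-trait probabilities
= 1/4 × 1/4 × 1/4 = 1/64
Expected count = 1/64 × 320 = 5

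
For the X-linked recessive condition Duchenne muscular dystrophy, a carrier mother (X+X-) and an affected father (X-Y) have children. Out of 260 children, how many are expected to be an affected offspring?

Cross: X+X- × X-Y
Offspring: 1 X+X-, 1 X+Y, 1 X-X-, 1 X-Y
Probability of an affected offspring: 2/4 = 1/2
Expected count = 1/2 × 260 = 130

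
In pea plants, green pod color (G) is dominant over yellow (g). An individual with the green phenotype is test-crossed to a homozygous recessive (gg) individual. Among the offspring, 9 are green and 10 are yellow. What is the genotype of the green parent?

Test cross: ? × gg
Offspring: 9 green, 10 yellow — approximately 1:1.
A 1:1 ratio in a test cross indicates the unknown parent is heterozygous (Gg).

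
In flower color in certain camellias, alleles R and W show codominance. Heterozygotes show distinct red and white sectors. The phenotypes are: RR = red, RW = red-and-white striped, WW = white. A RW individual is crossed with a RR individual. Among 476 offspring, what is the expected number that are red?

Punnett square for RW × RR:
Offspring genotypes: 2 RR, 2 RW
Phenotype counts: 2 red, 2 red-and-white striped
red: 2 out of 4 → fraction 1/2
Expected count = 1/2 × 476 = 238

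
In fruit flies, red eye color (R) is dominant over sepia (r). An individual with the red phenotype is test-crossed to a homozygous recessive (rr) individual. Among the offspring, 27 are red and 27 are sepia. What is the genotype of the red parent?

Test cross: ? × rr
Offspring: 27 red, 27 sepia — approximately 1:1.
A 1:1 ratio in a test cross indicates the unknown parent is heterozygous (Rr).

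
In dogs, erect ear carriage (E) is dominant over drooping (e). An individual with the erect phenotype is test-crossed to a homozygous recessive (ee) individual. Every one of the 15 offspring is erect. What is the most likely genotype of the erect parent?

Test cross: ? × ee
All offspring are erect.
If the unknown parent were heterozygous (Ee), about half of 15 offspring would be drooping; none are. The unknown parent is most likely homozygous dominant (EE).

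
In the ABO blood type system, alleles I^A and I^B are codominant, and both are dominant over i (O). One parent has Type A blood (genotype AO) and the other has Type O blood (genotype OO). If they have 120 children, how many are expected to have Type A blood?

Cross: AO × OO
Possible offspring genotypes: 2 AO, 2 OO
Blood type counts: 2 Type A, 2 Type O
Probability of Type A: 2/4 = 1/2
Expected count = 1/2 × 120 = 60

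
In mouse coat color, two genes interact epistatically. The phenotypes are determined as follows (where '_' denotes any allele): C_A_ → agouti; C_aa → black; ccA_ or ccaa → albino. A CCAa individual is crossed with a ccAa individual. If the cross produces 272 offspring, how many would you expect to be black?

Cross: CCAa × ccAa — consider each gene separately:
C gene: CC × cc → 4 Cc → 4 C_ (out of 4)
A gene: Aa × Aa → 1 AA, 2 Aa, 1 aa → 3 A_ : 1 aa (out of 4)
Genotype classes (out of 4 × 4 = 16): C_A_ = 4×3 = 12; C_aa = 4×1 = 4
Apply the phenotype rules: C_A_ (12) → agouti; C_aa (4) → black
Phenotype counts (out of 16): 12 agouti, 4 black
black: 4 out of 16 → fraction 1/4
Expected count = 1/4 × 272 = 68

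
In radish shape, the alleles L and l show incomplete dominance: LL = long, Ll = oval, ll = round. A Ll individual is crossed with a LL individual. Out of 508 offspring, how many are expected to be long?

Punnett square for Ll × LL:
Offspring genotypes: 2 LL, 2 Ll
Phenotype counts: 2 long, 2 oval
long: 2 out of 4 → fraction 1/2
Expected count = 1/2 × 508 = 254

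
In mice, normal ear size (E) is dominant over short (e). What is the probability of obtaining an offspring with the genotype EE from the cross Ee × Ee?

Punnett square for Ee × Ee:
Offspring genotypes: 1 EE, 2 Ee, 1 ee
Total offspring: 4
Count with target: 1
Probability: 1/4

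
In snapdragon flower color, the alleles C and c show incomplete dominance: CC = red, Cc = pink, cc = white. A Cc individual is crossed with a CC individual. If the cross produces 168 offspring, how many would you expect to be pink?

Punnett square for Cc × CC:
Offspring genotypes: 2 CC, 2 Cc
Phenotype counts: 2 red, 2 pink
pink: 2 out of 4 → fraction 1/2
Expected count = 1/2 × 168 = 84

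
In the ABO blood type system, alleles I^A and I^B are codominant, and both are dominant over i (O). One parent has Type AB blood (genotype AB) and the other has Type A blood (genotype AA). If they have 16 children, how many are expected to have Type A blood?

Cross: AB × AA
Possible offspring genotypes: 2 AA, 2 AB
Blood type counts: 2 Type A, 2 Type AB
Probability of Type A: 2/4 = 1/2
Expected count = 1/2 × 16 = 8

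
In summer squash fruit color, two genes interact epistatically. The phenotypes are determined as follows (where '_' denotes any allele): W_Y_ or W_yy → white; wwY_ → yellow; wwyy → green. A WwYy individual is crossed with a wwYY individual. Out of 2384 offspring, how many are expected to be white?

Cross: WwYy × wwYY — consider each gene separately:
W gene: Ww × ww → 2 Ww, 2 ww → 2 W_ : 2 ww (out of 4)
Y gene: Yy × YY → 2 YY, 2 Yy → 4 Y_ (out of 4)
Genotype classes (out of 4 × 4 = 16): W_Y_ = 2×4 = 8; wwY_ = 2×4 = 8
Apply the phenotype rules: W_Y_ (8) → white; wwY_ (8) → yellow
Phenotype counts (out of 16): 8 white, 8 yellow
white: 8 out of 16 → fraction 1/2
Expected count = 1/2 × 2384 = 1192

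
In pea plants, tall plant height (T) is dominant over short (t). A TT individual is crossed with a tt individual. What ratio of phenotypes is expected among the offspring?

Punnett square for TT × tt:
Offspring genotypes: 4 Tt
tall: 4, short: 0
Ratio: all tall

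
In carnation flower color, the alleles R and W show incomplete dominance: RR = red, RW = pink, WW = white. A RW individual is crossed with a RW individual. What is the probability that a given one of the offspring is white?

Punnett square for RW × RW:
Offspring genotypes: 1 RR, 2 RW, 1 WW
Phenotype counts: 1 red, 2 pink, 1 white
white: 1 out of 4
Probability: 1/4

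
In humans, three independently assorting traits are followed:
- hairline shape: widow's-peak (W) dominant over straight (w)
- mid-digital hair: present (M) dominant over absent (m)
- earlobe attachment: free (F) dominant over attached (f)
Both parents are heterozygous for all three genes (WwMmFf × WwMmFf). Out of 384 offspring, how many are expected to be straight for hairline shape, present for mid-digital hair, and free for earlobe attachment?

Trihybrid cross: WwMmFf × WwMmFf
Each trait segregates independently with a 3:1 phenotypic ratio, so each gene contributes 3/4 (dominant) or 1/4 (recessive).
Target: straight (hairline shape), present (mid-digital hair), free (earlobe attachment)
Probability = product of independent per-trait probabilities
= 1/4 × 3/4 × 3/4 = 9/64
Expected count = 9/64 × 384 = 54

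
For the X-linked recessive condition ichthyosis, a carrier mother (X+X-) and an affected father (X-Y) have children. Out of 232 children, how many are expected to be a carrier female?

Cross: X+X- × X-Y
Offspring: 1 X+X-, 1 X+Y, 1 X-X-, 1 X-Y
Probability of a carrier female: 1/4
Expected count = 1/4 × 232 = 58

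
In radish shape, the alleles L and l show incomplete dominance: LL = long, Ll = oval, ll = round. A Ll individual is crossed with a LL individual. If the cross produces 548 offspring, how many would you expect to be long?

Punnett square for Ll × LL:
Offspring genotypes: 2 LL, 2 Ll
Phenotype counts: 2 long, 2 oval
long: 2 out of 4 → fraction 1/2
Expected count = 1/2 × 548 = 274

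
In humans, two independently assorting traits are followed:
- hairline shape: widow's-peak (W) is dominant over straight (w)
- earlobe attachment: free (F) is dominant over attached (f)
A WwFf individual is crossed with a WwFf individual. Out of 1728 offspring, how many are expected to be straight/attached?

Dihybrid cross WwFf × WwFf — consider each gene separately:
hairline shape: Ww × Ww → 1 WW, 2 Ww, 1 ww → 3 W_ : 1 ww (out of 4)
earlobe attachment: Ff × Ff → 1 FF, 2 Ff, 1 ff → 3 F_ : 1 ff (out of 4)
Combine (counts out of 4 × 4 = 16): widow's-peak/free (W_F_) = 3×3 = 9; widow's-peak/attached (W_ff) = 3×1 = 3; straight/free (wwF_) = 1×3 = 3; straight/attached (wwff) = 1×1 = 1
Phenotype counts (out of 16): 9 widow's-peak/free, 3 widow's-peak/attached, 3 straight/free, 1 straight/attached
straight/attached: 1 out of 16 → fraction 1/16
Expected count = 1/16 × 1728 = 108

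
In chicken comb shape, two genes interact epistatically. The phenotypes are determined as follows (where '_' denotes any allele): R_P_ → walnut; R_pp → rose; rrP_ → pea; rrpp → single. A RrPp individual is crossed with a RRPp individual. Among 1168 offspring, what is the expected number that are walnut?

Cross: RrPp × RRPp — consider each gene separately:
R gene: Rr × RR → 2 RR, 2 Rr → 4 R_ (out of 4)
P gene: Pp × Pp → 1 PP, 2 Pp, 1 pp → 3 P_ : 1 pp (out of 4)
Genotype classes (out of 4 × 4 = 16): R_P_ = 4×3 = 12; R_pp = 4×1 = 4
Apply the phenotype rules: R_P_ (12) → walnut; R_pp (4) → rose
Phenotype counts (out of 16): 12 walnut, 4 rose
walnut: 12 out of 16 → fraction 3/4
Expected count = 3/4 × 1168 = 876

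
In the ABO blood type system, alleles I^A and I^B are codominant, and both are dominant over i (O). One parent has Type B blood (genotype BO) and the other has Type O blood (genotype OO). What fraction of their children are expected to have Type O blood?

Cross: BO × OO
Possible offspring genotypes: 2 BO, 2 OO
Blood type counts: 2 Type B, 2 Type O
Probability of Type O: 2/4 = 1/2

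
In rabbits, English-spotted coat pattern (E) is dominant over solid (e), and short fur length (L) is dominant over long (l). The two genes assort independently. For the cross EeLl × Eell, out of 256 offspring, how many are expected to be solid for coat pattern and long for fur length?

Dihybrid cross EeLl × Eell — consider each gene separately:
coat pattern: Ee × Ee → 1 EE, 2 Ee, 1 ee → 3 E_ : 1 ee (out of 4)
fur length: Ll × ll → 2 Ll, 2 ll → 2 L_ : 2 ll (out of 4)
Looking for: solid (ee) and long (ll)
P(solid) = 1/4, P(long) = 2/4
P(both) = 1/4 × 2/4 = 2/16 = 1/8
Expected count = 1/8 × 256 = 32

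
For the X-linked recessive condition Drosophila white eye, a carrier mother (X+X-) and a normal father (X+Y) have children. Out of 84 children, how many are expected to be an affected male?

Cross: X+X- × X+Y
Offspring: 1 X+X+, 1 X+Y, 1 X+X-, 1 X-Y
Probability of an affected male: 1/4
Expected count = 1/4 × 84 = 21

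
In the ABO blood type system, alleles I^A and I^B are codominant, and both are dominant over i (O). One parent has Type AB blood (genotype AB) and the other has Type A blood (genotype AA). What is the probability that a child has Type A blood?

Cross: AB × AA
Possible offspring genotypes: 2 AA, 2 AB
Blood type counts: 2 Type A, 2 Type AB
Probability of Type A: 2/4 = 1/2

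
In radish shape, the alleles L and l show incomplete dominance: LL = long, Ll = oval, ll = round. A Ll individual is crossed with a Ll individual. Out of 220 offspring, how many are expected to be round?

Punnett square for Ll × Ll:
Offspring genotypes: 1 LL, 2 Ll, 1 ll
Phenotype counts: 1 long, 2 oval, 1 round
round: 1 out of 4 → fraction 1/4
Expected count = 1/4 × 220 = 55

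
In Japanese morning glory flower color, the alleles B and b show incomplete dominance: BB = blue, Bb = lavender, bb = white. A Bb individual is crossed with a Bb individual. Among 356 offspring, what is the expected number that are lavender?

Punnett square for Bb × Bb:
Offspring genotypes: 1 BB, 2 Bb, 1 bb
Phenotype counts: 1 blue, 2 lavender, 1 white
lavender: 2 out of 4 → fraction 1/2
Expected count = 1/2 × 356 = 178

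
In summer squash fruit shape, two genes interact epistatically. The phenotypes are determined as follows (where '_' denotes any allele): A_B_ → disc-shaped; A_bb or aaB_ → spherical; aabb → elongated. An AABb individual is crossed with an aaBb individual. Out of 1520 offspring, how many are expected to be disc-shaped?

Cross: AABb × aaBb — consider each gene separately:
A gene: AA × aa → 4 Aa → 4 A_ (out of 4)
B gene: Bb × Bb → 1 BB, 2 Bb, 1 bb → 3 B_ : 1 bb (out of 4)
Genotype classes (out of 4 × 4 = 16): A_B_ = 4×3 = 12; A_bb = 4×1 = 4
Apply the phenotype rules: A_B_ (12) → disc-shaped; A_bb (4) → spherical
Phenotype counts (out of 16): 12 disc-shaped, 4 spherical
disc-shaped: 12 out of 16 → fraction 3/4
Expected count = 3/4 × 1520 = 1140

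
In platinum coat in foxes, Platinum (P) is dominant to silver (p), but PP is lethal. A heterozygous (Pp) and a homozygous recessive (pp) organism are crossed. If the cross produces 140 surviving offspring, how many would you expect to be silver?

Cross: Pp × pp
Punnett square offspring (before lethality): 2 Pp, 2 pp
No PP offspring are produced in this cross.
silver: 2 out of 4 → fraction 1/2
Expected count = 1/2 × 140 = 70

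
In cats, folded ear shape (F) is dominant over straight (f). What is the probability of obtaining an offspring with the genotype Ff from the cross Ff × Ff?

Punnett square for Ff × Ff:
Offspring genotypes: 1 FF, 2 Ff, 1 ff
Total offspring: 4
Count with target: 2
Probability: 2/4 = 1/2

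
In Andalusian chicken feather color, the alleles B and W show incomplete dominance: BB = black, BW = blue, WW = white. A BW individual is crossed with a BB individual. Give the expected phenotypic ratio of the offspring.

Punnett square for BW × BB:
Offspring genotypes: 2 BB, 2 BW
Phenotype counts: 2 black, 2 blue
Ratio: 1 black : 1 blue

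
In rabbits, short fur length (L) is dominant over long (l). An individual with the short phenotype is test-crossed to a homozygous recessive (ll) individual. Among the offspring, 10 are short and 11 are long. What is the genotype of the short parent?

Test cross: ? × ll
Offspring: 10 short, 11 long — approximately 1:1.
A 1:1 ratio in a test cross indicates the unknown parent is heterozygous (Ll).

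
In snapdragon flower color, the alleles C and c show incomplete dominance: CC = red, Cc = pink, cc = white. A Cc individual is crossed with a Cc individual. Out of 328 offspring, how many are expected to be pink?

Punnett square for Cc × Cc:
Offspring genotypes: 1 CC, 2 Cc, 1 cc
Phenotype counts: 1 red, 2 pink, 1 white
pink: 2 out of 4 → fraction 1/2
Expected count = 1/2 × 328 = 164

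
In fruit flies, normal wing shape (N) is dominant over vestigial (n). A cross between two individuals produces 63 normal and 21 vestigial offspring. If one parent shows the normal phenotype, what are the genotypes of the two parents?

Observed offspring: 63 normal, 21 vestigial
The observed ratio simplifies to 3:1. Vestigial (nn) offspring appear, so each parent must contribute one n allele. The parent stated to show normal carries N, so it is Nn. The other parent is then either Nn or nn: Nn × nn would give a 1:1 split, whereas Nn × Nn gives 3:1 — matching the data. So both parents are heterozygous (Nn × Nn).
Parent genotypes: Nn × Nn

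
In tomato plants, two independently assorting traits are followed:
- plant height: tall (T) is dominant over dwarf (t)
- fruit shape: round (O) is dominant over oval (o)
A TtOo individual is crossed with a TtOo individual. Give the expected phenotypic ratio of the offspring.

Dihybrid cross TtOo × TtOo — consider each gene separately:
plant height: Tt × Tt → 1 TT, 2 Tt, 1 tt → 3 T_ : 1 tt (out of 4)
fruit shape: Oo × Oo → 1 OO, 2 Oo, 1 oo → 3 O_ : 1 oo (out of 4)
Combine (counts out of 4 × 4 = 16): tall/round (T_O_) = 3×3 = 9; tall/oval (T_oo) = 3×1 = 3; dwarf/round (ttO_) = 1×3 = 3; dwarf/oval (ttoo) = 1×1 = 1
Phenotype counts (out of 16): 9 tall/round, 3 tall/oval, 3 dwarf/round, 1 dwarf/oval
Ratio: 9 tall/round : 3 tall/oval : 3 dwarf/round : 1 dwarf/oval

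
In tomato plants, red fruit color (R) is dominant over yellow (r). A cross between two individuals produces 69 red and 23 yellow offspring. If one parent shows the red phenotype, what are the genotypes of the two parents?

Observed offspring: 69 red, 23 yellow
The observed ratio simplifies to 3:1. Yellow (rr) offspring appear, so each parent must contribute one r allele. The parent stated to show red carries R, so it is Rr. The other parent is then either Rr or rr: Rr × rr would give a 1:1 split, whereas Rr × Rr gives 3:1 — matching the data. So both parents are heterozygous (Rr × Rr).
Parent genotypes: Rr × Rr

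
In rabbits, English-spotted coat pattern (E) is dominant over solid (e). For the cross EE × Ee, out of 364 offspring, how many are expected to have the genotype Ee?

Punnett square for EE × Ee:
Offspring genotypes: 2 EE, 2 Ee
Total offspring: 4
Count with target: 2
Probability: 2/4 = 1/2
Expected count = 1/2 × 364 = 182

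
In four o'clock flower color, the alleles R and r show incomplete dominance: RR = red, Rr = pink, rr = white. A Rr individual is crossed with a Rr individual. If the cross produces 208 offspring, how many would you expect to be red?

Punnett square for Rr × Rr:
Offspring genotypes: 1 RR, 2 Rr, 1 rr
Phenotype counts: 1 red, 2 pink, 1 white
red: 1 out of 4 → fraction 1/4
Expected count = 1/4 × 208 = 52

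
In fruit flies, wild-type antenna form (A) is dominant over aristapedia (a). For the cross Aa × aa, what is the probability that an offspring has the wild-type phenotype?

Punnett square for Aa × aa:
Offspring genotypes: 2 Aa, 2 aa
Total offspring: 4
Count with target: 2
Probability: 2/4 = 1/2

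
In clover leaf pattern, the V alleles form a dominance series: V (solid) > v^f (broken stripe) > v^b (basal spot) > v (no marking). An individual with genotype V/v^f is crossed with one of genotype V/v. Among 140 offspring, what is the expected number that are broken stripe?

Cross: V/v^f × V/v
Allele dominance: V > v^f > v^b > v
Offspring genotypes: 1 V/V, 1 V/v, 1 V/v^f, 1 v^f/v
Phenotype counts: 3 solid, 1 broken stripe
broken stripe: 1 out of 4 → fraction 1/4
Expected count = 1/4 × 140 = 35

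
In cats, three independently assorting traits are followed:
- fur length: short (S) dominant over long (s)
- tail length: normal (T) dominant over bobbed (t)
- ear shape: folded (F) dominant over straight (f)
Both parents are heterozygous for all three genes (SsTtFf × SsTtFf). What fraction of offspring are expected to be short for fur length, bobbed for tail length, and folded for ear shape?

Trihybrid cross: SsTtFf × SsTtFf
Each trait segregates independently with a 3:1 phenotypic ratio, so each gene contributes 3/4 (dominant) or 1/4 (recessive).
Target: short (fur length), bobbed (tail length), folded (ear shape)
Probability = product of independent per-trait probabilities
= 3/4 × 1/4 × 3/4 = 9/64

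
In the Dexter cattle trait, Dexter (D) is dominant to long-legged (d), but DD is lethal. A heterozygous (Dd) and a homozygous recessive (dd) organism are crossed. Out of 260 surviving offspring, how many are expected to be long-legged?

Cross: Dd × dd
Punnett square offspring (before lethality): 2 Dd, 2 dd
No DD offspring are produced in this cross.
long-legged: 2 out of 4 → fraction 1/2
Expected count = 1/2 × 260 = 130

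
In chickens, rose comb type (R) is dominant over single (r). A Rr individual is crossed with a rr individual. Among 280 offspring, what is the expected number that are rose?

Punnett square for Rr × rr:
Offspring genotypes: 2 Rr, 2 rr
rose: 2, single: 2
rose: 2 out of 4 → fraction 1/2
Expected count = 1/2 × 280 = 140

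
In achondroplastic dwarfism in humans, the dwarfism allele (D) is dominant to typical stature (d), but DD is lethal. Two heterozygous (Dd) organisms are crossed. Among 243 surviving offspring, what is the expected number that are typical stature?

Cross: Dd × Dd
Punnett square offspring (before lethality): 1 DD, 2 Dd, 1 dd
The DD genotype is lethal (embryos die); surviving offspring: 2 Dd, 1 dd
typical stature: 1 out of 3 → fraction 1/3
Expected count = 1/3 × 243 = 81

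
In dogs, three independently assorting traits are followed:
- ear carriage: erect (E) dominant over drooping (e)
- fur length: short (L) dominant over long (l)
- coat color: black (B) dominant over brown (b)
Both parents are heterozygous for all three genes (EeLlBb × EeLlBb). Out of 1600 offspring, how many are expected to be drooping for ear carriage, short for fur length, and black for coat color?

Trihybrid cross: EeLlBb × EeLlBb
Each trait segregates independently with a 3:1 phenotypic ratio, so each gene contributes 3/4 (dominant) or 1/4 (recessive).
Target: drooping (ear carriage), short (fur length), black (coat color)
Probability = product of independent per-trait probabilities
= 1/4 × 3/4 × 3/4 = 9/64
Expected count = 9/64 × 1600 = 225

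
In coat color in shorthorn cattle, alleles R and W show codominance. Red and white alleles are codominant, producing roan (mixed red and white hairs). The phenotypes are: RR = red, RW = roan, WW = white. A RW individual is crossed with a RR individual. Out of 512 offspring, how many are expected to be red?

Punnett square for RW × RR:
Offspring genotypes: 2 RR, 2 RW
Phenotype counts: 2 red, 2 roan
red: 2 out of 4 → fraction 1/2
Expected count = 1/2 × 512 = 256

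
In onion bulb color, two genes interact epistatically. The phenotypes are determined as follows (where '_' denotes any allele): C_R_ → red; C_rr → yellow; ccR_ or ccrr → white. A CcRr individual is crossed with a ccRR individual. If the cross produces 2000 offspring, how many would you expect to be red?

Cross: CcRr × ccRR — consider each gene separately:
C gene: Cc × cc → 2 Cc, 2 cc → 2 C_ : 2 cc (out of 4)
R gene: Rr × RR → 2 RR, 2 Rr → 4 R_ (out of 4)
Genotype classes (out of 4 × 4 = 16): C_R_ = 2×4 = 8; ccR_ = 2×4 = 8
Apply the phenotype rules: C_R_ (8) → red; ccR_ (8) → white
Phenotype counts (out of 16): 8 red, 8 white
red: 8 out of 16 → fraction 1/2
Expected count = 1/2 × 2000 = 1000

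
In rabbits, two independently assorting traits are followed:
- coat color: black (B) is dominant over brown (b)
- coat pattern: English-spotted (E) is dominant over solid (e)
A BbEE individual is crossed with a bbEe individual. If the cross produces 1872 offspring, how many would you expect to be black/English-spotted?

Dihybrid cross BbEE × bbEe — consider each gene separately:
coat color: Bb × bb → 2 Bb, 2 bb → 2 B_ : 2 bb (out of 4)
coat pattern: EE × Ee → 2 EE, 2 Ee → 4 E_ (out of 4)
Combine (counts out of 4 × 4 = 16): black/English-spotted (B_E_) = 2×4 = 8; brown/English-spotted (bbE_) = 2×4 = 8
Phenotype counts (out of 16): 8 black/English-spotted, 8 brown/English-spotted
black/English-spotted: 8 out of 16 → fraction 1/2
Expected count = 1/2 × 1872 = 936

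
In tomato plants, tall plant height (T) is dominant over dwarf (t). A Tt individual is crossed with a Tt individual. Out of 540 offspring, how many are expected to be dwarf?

Punnett square for Tt × Tt:
Offspring genotypes: 1 TT, 2 Tt, 1 tt
tall: 3, dwarf: 1
dwarf: 1 out of 4 → fraction 1/4
Expected count = 1/4 × 540 = 135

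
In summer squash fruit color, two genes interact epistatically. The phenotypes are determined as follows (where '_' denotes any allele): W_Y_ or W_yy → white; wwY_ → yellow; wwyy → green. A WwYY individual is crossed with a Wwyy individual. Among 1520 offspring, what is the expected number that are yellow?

Cross: WwYY × Wwyy — consider each gene separately:
W gene: Ww × Ww → 1 WW, 2 Ww, 1 ww → 3 W_ : 1 ww (out of 4)
Y gene: YY × yy → 4 Yy → 4 Y_ (out of 4)
Genotype classes (out of 4 × 4 = 16): W_Y_ = 3×4 = 12; wwY_ = 1×4 = 4
Apply the phenotype rules: W_Y_ (12) → white; wwY_ (4) → yellow
Phenotype counts (out of 16): 12 white, 4 yellow
yellow: 4 out of 16 → fraction 1/4
Expected count = 1/4 × 1520 = 380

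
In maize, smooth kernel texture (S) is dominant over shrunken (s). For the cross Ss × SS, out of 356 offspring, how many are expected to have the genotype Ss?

Punnett square for Ss × SS:
Offspring genotypes: 2 SS, 2 Ss
Total offspring: 4
Count with target: 2
Probability: 2/4 = 1/2
Expected count = 1/2 × 356 = 178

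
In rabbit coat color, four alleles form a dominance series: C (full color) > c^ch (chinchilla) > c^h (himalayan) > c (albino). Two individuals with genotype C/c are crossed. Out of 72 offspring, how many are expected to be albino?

Cross: C/c × C/c
Allele dominance: C > c^ch > c^h > c
Offspring genotypes: 1 C/C, 2 C/c, 1 c/c
Phenotype counts: 3 full color, 1 albino
albino: 1 out of 4 → fraction 1/4
Expected count = 1/4 × 72 = 18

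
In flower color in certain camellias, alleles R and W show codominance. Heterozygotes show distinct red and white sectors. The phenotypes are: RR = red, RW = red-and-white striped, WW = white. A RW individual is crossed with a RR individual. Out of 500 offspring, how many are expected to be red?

Punnett square for RW × RR:
Offspring genotypes: 2 RR, 2 RW
Phenotype counts: 2 red, 2 red-and-white striped
red: 2 out of 4 → fraction 1/2
Expected count = 1/2 × 500 = 250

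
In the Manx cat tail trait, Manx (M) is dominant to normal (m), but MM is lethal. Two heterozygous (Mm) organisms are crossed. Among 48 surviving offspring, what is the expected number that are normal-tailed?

Cross: Mm × Mm
Punnett square offspring (before lethality): 1 MM, 2 Mm, 1 mm
The MM genotype is lethal (embryos die); surviving offspring: 2 Mm, 1 mm
normal-tailed: 1 out of 3 → fraction 1/3
Expected count = 1/3 × 48 = 16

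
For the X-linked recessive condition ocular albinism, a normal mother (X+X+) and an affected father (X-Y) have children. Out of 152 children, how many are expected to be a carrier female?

Cross: X+X+ × X-Y
Offspring: 2 X+X-, 2 X+Y
Probability of a carrier female: 2/4 = 1/2
Expected count = 1/2 × 152 = 76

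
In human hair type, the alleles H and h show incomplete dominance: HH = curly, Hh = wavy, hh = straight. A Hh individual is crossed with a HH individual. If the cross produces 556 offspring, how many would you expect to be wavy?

Punnett square for Hh × HH:
Offspring genotypes: 2 HH, 2 Hh
Phenotype counts: 2 curly, 2 wavy
wavy: 2 out of 4 → fraction 1/2
Expected count = 1/2 × 556 = 278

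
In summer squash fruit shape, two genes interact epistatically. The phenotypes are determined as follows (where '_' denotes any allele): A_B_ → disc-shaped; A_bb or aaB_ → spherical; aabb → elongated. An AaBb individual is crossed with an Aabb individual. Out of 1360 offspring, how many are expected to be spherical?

Cross: AaBb × Aabb — consider each gene separately:
A gene: Aa × Aa → 1 AA, 2 Aa, 1 aa → 3 A_ : 1 aa (out of 4)
B gene: Bb × bb → 2 Bb, 2 bb → 2 B_ : 2 bb (out of 4)
Genotype classes (out of 4 × 4 = 16): A_B_ = 3×2 = 6; A_bb = 3×2 = 6; aaB_ = 1×2 = 2; aabb = 1×2 = 2
Apply the phenotype rules: A_B_ (6) → disc-shaped; A_bb (6) + aaB_ (2) → spherical; aabb (2) → elongated
Phenotype counts (out of 16): 6 disc-shaped, 8 spherical, 2 elongated
spherical: 8 out of 16 → fraction 1/2
Expected count = 1/2 × 1360 = 680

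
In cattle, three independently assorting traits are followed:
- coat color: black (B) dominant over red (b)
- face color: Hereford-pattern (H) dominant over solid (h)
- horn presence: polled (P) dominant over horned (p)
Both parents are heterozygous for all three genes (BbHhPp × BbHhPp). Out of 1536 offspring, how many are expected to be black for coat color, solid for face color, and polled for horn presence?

Trihybrid cross: BbHhPp × BbHhPp
Each trait segregates independently with a 3:1 phenotypic ratio, so each gene contributes 3/4 (dominant) or 1/4 (recessive).
Target: black (coat color), solid (face color), polled (horn presence)
Probability = product of independent per-trait probabilities
= 3/4 × 1/4 × 3/4 = 9/64
Expected count = 9/64 × 1536 = 216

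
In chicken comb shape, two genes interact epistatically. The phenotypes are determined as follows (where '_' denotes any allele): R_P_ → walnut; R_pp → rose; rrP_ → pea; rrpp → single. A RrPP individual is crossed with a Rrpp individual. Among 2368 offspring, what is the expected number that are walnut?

Cross: RrPP × Rrpp — consider each gene separately:
R gene: Rr × Rr → 1 RR, 2 Rr, 1 rr → 3 R_ : 1 rr (out of 4)
P gene: PP × pp → 4 Pp → 4 P_ (out of 4)
Genotype classes (out of 4 × 4 = 16): R_P_ = 3×4 = 12; rrP_ = 1×4 = 4
Apply the phenotype rules: R_P_ (12) → walnut; rrP_ (4) → pea
Phenotype counts (out of 16): 12 walnut, 4 pea
walnut: 12 out of 16 → fraction 3/4
Expected count = 3/4 × 2368 = 1776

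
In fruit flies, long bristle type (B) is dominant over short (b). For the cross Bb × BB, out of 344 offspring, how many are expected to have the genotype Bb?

Punnett square for Bb × BB:
Offspring genotypes: 2 BB, 2 Bb
Total offspring: 4
Count with target: 2
Probability: 2/4 = 1/2
Expected count = 1/2 × 344 = 172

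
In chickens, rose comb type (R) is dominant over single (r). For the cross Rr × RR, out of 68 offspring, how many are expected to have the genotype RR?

Punnett square for Rr × RR:
Offspring genotypes: 2 RR, 2 Rr
Total offspring: 4
Count with target: 2
Probability: 2/4 = 1/2
Expected count = 1/2 × 68 = 34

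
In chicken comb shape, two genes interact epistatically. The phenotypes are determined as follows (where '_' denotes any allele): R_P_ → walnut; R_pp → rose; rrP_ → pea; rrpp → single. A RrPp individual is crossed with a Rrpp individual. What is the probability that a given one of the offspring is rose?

Cross: RrPp × Rrpp — consider each gene separately:
R gene: Rr × Rr → 1 RR, 2 Rr, 1 rr → 3 R_ : 1 rr (out of 4)
P gene: Pp × pp → 2 Pp, 2 pp → 2 P_ : 2 pp (out of 4)
Genotype classes (out of 4 × 4 = 16): R_P_ = 3×2 = 6; R_pp = 3×2 = 6; rrP_ = 1×2 = 2; rrpp = 1×2 = 2
Apply the phenotype rules: R_P_ (6) → walnut; R_pp (6) → rose; rrP_ (2) → pea; rrpp (2) → single
Phenotype counts (out of 16): 6 walnut, 6 rose, 2 pea, 2 single
rose: 6 out of 16
Probability: 6/16 = 3/8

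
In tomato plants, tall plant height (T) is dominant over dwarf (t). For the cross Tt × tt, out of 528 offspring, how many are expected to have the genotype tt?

Punnett square for Tt × tt:
Offspring genotypes: 2 Tt, 2 tt
Total offspring: 4
Count with target: 2
Probability: 2/4 = 1/2
Expected count = 1/2 × 528 = 264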